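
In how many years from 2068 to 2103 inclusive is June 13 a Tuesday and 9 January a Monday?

4

Check each year's weekday for June 13 and 9 January:
  2068: Wed/Mon  2069: Thu/Wed  2070: Fri/Thu  2071: Sat/Fri  2072: Mon/Sat  2073: Tue/Mon ✓  2074: Wed/Tue  2075: Thu/Wed  2076: Sat/Thu  2077: Sun/Sat  2078: Mon/Sun  2079: Tue/Mon ✓  2080: Thu/Tue  2081: Fri/Thu  …(8 more)…  2090: Tue/Mon ✓  2091: Wed/Tue  2092: Fri/Wed  2093: Sat/Fri  2094: Sun/Sat  2095: Mon/Sun  2096: Wed/Mon  2097: Thu/Wed  2098: Fri/Thu  2099: Sat/Fri  2100: Sun/Sat  2101: Mon/Sun  2102: Tue/Mon ✓  2103: Wed/Tue
Both conditions hold in: 2073, 2079, 2090, 2102 — 4.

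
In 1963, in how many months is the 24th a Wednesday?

Check the 24th of each month of 1963: Jan 24: Thu, Feb 24: Sun, Mar 24: Sun, Apr 24: Wed, May 24: Fri, Jun 24: Mon, Jul 24: Wed, Aug 24: Sat, Sep 24: Tue, Oct 24: Thu, Nov 24: Sun, Dec 24: Tue.
Wednesday occurs in April, July — 2 months.

2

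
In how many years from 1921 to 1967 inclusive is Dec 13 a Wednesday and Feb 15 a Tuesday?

Check each year's weekday for Dec 13 and Feb 15:
  1921: Tue/Tue  1922: Wed/Wed  1923: Thu/Thu  1924: Sat/Fri  1925: Sun/Sun  1926: Mon/Mon  1927: Tue/Tue  1928: Thu/Wed  1929: Fri/Fri  1930: Sat/Sat  1931: Sun/Sun  1932: Tue/Mon  1933: Wed/Wed  1934: Thu/Thu  …(19 more)…  1954: Mon/Mon  1955: Tue/Tue  1956: Thu/Wed  1957: Fri/Fri  1958: Sat/Sat  1959: Sun/Sun  1960: Tue/Mon  1961: Wed/Wed  1962: Thu/Thu  1963: Fri/Fri  1964: Sun/Sat  1965: Mon/Mon  1966: Tue/Tue  1967: Wed/Wed
Both conditions hold in: 1944 — 1.

1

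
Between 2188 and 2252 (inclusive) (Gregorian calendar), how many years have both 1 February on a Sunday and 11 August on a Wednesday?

Check each year's weekday for 1 February and 11 August:
  2188: Fri/Mon  2189: Sun/Tue  2190: Mon/Wed  2191: Tue/Thu  2192: Wed/Sat  2193: Fri/Sun  2194: Sat/Mon  2195: Sun/Tue  2196: Mon/Thu  2197: Wed/Fri  2198: Thu/Sat  2199: Fri/Sun  2200: Sat/Mon  2201: Sun/Tue  …(37 more)…  2239: Fri/Sun  2240: Sat/Tue  2241: Mon/Wed  2242: Tue/Thu  2243: Wed/Fri  2244: Thu/Sun  2245: Sat/Mon  2246: Sun/Tue  2247: Mon/Wed  2248: Tue/Fri  2249: Thu/Sat  2250: Fri/Sun  2251: Sat/Mon  2252: Sun/Wed ✓
Both conditions hold in: 2224, 2252 — 2.

2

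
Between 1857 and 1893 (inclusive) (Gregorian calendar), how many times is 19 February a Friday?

6

Track 19 February's weekday year by year (advancing +1, or +2 across a Feb 29):
  1857: Thu  1858: Fri (+1) ✓  1859: Sat (+1)  1860: Sun (+1)  1861: Tue (+2)
  1862: Wed (+1)  1863: Thu (+1)  1864: Fri (+1) ✓  1865: Sun (+2)  1866: Mon (+1)
  1867: Tue (+1)  1868: Wed (+1)  1869: Fri (+2) ✓  1870: Sat (+1)  … (9 more years) …
  1880: Thu (+1)  1881: Sat (+2)  1882: Sun (+1)  1883: Mon (+1)  1884: Tue (+1)
  1885: Thu (+2)  1886: Fri (+1) ✓  1887: Sat (+1)  1888: Sun (+1)  1889: Tue (+2)
  1890: Wed (+1)  1891: Thu (+1)  1892: Fri (+1) ✓  1893: Sun (+2)
Friday years: 1858, 1864, 1869, 1875, 1886, 1892 — 6 in total.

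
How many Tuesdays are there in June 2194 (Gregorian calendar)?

June 2194 has 30 days and begins on Sunday.
The first Tuesday is June 3.
Tuesdays fall on 3, 10, 17, 24 — that's 4.

4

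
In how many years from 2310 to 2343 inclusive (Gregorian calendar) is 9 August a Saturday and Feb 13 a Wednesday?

1

Check each year's weekday for 9 August and Feb 13:
  2310: Tue/Sun  2311: Wed/Mon  2312: Fri/Tue  2313: Sat/Thu  2314: Sun/Fri  2315: Mon/Sat  2316: Wed/Sun  2317: Thu/Tue  2318: Fri/Wed  2319: Sat/Thu  2320: Mon/Fri  2321: Tue/Sun  2322: Wed/Mon  2323: Thu/Tue  …(6 more)…  2330: Sat/Thu  2331: Sun/Fri  2332: Tue/Sat  2333: Wed/Mon  2334: Thu/Tue  2335: Fri/Wed  2336: Sun/Thu  2337: Mon/Sat  2338: Tue/Sun  2339: Wed/Mon  2340: Fri/Tue  2341: Sat/Thu  2342: Sun/Fri  2343: Mon/Sat
Both conditions hold in: 2324 — 1.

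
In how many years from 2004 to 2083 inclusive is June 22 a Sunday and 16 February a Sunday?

8

Check each year's weekday for June 22 and 16 February:
  2004: Tue/Mon  2005: Wed/Wed  2006: Thu/Thu  2007: Fri/Fri  2008: Sun/Sat  2009: Mon/Mon  2010: Tue/Tue  2011: Wed/Wed  2012: Fri/Thu  2013: Sat/Sat  2014: Sun/Sun ✓  2015: Mon/Mon  2016: Wed/Tue  2017: Thu/Thu  …(52 more)…  2070: Sun/Sun ✓  2071: Mon/Mon  2072: Wed/Tue  2073: Thu/Thu  2074: Fri/Fri  2075: Sat/Sat  2076: Mon/Sun  2077: Tue/Tue  2078: Wed/Wed  2079: Thu/Thu  2080: Sat/Fri  2081: Sun/Sun ✓  2082: Mon/Mon  2083: Tue/Tue
Both conditions hold in: 2014, 2025, 2031, 2042, 2053, 2059, 2070, 2081 — 8.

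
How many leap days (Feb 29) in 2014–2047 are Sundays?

1

Leap years in 2014–2047: 8 of them.
Feb 29 weekday advances by 5 (mod 7) from one leap year to the next four years later (or differs when a century non-leap intervenes).
Leap-day weekdays: 2016:Mon 2020:Sat 2024:Thu 2028:Tue 2032:Sun✓ 2036:Fri 2040:Wed 2044:Mon
Sunday: 2032 → 1.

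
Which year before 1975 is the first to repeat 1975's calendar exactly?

Two years share a calendar iff Jan 1 falls on the same weekday and both are leap or both are common. 1975: Jan 1 is Wednesday, common year.
1974: Jan 1 Tuesday, common
1973: Jan 1 Monday, common
1972: Jan 1 Saturday, leap
1971: Jan 1 Friday, common
1970: Jan 1 Thursday, common
1969: Jan 1 Wednesday, common
1969 matches on both conditions.

1969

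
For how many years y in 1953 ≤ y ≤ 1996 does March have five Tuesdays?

20

March has 31 days; it has five Tuesdays when Tuesday falls among the first (month-length − 28) days — i.e. when March 1 is one of Tuesday/Monday/Sunday.
March 1 by year: 1953:Sun✓ 1954:Mon✓ 1955:Tue✓ 1956:Thu 1957:Fri 1958:Sat 1959:Sun✓ 1960:Tue✓ 1961:Wed 1962:Thu 1963:Fri 1964:Sun✓ 1965:Mon✓ 1966:Tue✓ 1967:Wed …(14 more)… 1982:Mon✓ 1983:Tue✓ 1984:Thu 1985:Fri 1986:Sat 1987:Sun✓ 1988:Tue✓ 1989:Wed 1990:Thu 1991:Fri 1992:Sun✓ 1993:Mon✓ 1994:Tue✓ 1995:Wed 1996:Fri
Years with five Tuesdays: 1953, 1954, 1955, 1959, 1960, 1964, 1965, 1966, 1970, 1971, 1976, 1977, 1981, 1982, 1983, 1987, 1988, 1992, 1993, 1994 → 20.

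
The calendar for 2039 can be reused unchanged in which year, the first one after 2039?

Two years share a calendar iff Jan 1 falls on the same weekday and both are leap or both are common. 2039: Jan 1 is Saturday, common year.
2040: Jan 1 Sunday, leap
2041: Jan 1 Tuesday, common
2042: Jan 1 Wednesday, common
2043: Jan 1 Thursday, common
2044: Jan 1 Friday, leap
2045: Jan 1 Sunday, common
2046: Jan 1 Monday, common
2047: Jan 1 Tuesday, common
2048: Jan 1 Wednesday, leap
2049: Jan 1 Friday, common
2050: Jan 1 Saturday, common
2050 matches on both conditions.

2050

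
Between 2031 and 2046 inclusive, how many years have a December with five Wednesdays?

7

December has 31 days; it has five Wednesdays when Wednesday falls among the first (month-length − 28) days — i.e. when December 1 is one of Wednesday/Tuesday/Monday.
December 1 by year: 2031:Mon✓ 2032:Wed✓ 2033:Thu 2034:Fri 2035:Sat 2036:Mon✓ 2037:Tue✓ 2038:Wed✓ 2039:Thu 2040:Sat 2041:Sun 2042:Mon✓ 2043:Tue✓ 2044:Thu 2045:Fri 2046:Sat
Years with five Wednesdays: 2031, 2032, 2036, 2037, 2038, 2042, 2043 → 7.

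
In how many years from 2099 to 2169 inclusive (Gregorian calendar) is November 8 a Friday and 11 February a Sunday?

2

Check each year's weekday for November 8 and 11 February:
  2099: Sun/Wed  2100: Mon/Thu  2101: Tue/Fri  2102: Wed/Sat  2103: Thu/Sun  2104: Sat/Mon  2105: Sun/Wed  2106: Mon/Thu  2107: Tue/Fri  2108: Thu/Sat  2109: Fri/Mon  2110: Sat/Tue  2111: Sun/Wed  2112: Tue/Thu  …(43 more)…  2156: Mon/Wed  2157: Tue/Fri  2158: Wed/Sat  2159: Thu/Sun  2160: Sat/Mon  2161: Sun/Wed  2162: Mon/Thu  2163: Tue/Fri  2164: Thu/Sat  2165: Fri/Mon  2166: Sat/Tue  2167: Sun/Wed  2168: Tue/Thu  2169: Wed/Sat
Both conditions hold in: 2120, 2148 — 2.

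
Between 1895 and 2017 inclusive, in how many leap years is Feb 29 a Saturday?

5

Leap years in 1895–2017: 30 of them.
Feb 29 weekday advances by 5 (mod 7) from one leap year to the next four years later (or differs when a century non-leap intervenes).
Leap-day weekdays: 1896:Sat✓ 1904:Mon 1908:Sat✓ 1912:Thu 1916:Tue 1920:Sun 1924:Fri 1928:Wed 1932:Mon 1936:Sat✓ 1940:Thu 1944:Tue 1948:Sun …(4 more)… 1968:Thu 1972:Tue 1976:Sun 1980:Fri 1984:Wed 1988:Mon 1992:Sat✓ 1996:Thu 2000:Tue 2004:Sun 2008:Fri 2012:Wed 2016:Mon
Saturday: 1896, 1908, 1936, 1964, 1992 → 5.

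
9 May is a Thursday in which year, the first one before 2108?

2097

From one year to the next, a fixed date's weekday advances by 1, or by 2 when a Feb 29 lies between the two dates.
2108: May 9 is Wednesday.
2107: Monday (−2)
2106: Sunday (−1)
2105: Saturday (−1)
2104: Friday (−1)
2103: Wednesday (−2)
2102: Tuesday (−1)
2101: Monday (−1)
2100: Sunday (−1)
2099: Saturday (−1)
2098: Friday (−1)
2097: Thursday (−1)
9 May falls on a Thursday in 2097.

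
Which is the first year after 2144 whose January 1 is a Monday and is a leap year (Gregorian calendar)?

2148

Jan 1 advances by 2 weekdays after a leap year and by 1 after a common year.
2144: Jan 1 is Wednesday (leap).
2145: Friday
2146: Saturday
2147: Sunday
2148: Monday (leap)
2148 begins on a Monday and is a leap year.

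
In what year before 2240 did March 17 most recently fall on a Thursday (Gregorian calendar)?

From one year to the next, a fixed date's weekday advances by 1, or by 2 when a Feb 29 lies between the two dates.
2240: March 17 is Tuesday.
2239: Sunday (−2)
2238: Saturday (−1)
2237: Friday (−1)
2236: Thursday (−1)
March 17 falls on a Thursday in 2236.

2236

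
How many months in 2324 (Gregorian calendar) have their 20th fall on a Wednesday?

2

Check the 20th of each month of 2324: Jan 20: Sun, Feb 20: Wed, Mar 20: Thu, Apr 20: Sun, May 20: Tue, Jun 20: Fri, Jul 20: Sun, Aug 20: Wed, Sep 20: Sat, Oct 20: Mon, Nov 20: Thu, Dec 20: Sat.
Wednesday occurs in February, August — 2 months.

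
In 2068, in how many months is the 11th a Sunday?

2

Check the 11th of each month of 2068: Jan 11: Wed, Feb 11: Sat, Mar 11: Sun, Apr 11: Wed, May 11: Fri, Jun 11: Mon, Jul 11: Wed, Aug 11: Sat, Sep 11: Tue, Oct 11: Thu, Nov 11: Sun, Dec 11: Tue.
Sunday occurs in March, November — 2 months.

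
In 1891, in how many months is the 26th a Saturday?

Check the 26th of each month of 1891: Jan 26: Mon, Feb 26: Thu, Mar 26: Thu, Apr 26: Sun, May 26: Tue, Jun 26: Fri, Jul 26: Sun, Aug 26: Wed, Sep 26: Sat, Oct 26: Mon, Nov 26: Thu, Dec 26: Sat.
Saturday occurs in September, December — 2 months.

2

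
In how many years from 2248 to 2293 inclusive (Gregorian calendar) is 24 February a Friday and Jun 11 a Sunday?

Check each year's weekday for 24 February and Jun 11:
  2248: Thu/Sun  2249: Sat/Mon  2250: Sun/Tue  2251: Mon/Wed  2252: Tue/Fri  2253: Thu/Sat  2254: Fri/Sun ✓  2255: Sat/Mon  2256: Sun/Wed  2257: Tue/Thu  2258: Wed/Fri  2259: Thu/Sat  2260: Fri/Mon  2261: Sun/Tue  …(18 more)…  2280: Tue/Fri  2281: Thu/Sat  2282: Fri/Sun ✓  2283: Sat/Mon  2284: Sun/Wed  2285: Tue/Thu  2286: Wed/Fri  2287: Thu/Sat  2288: Fri/Mon  2289: Sun/Tue  2290: Mon/Wed  2291: Tue/Thu  2292: Wed/Sat  2293: Fri/Sun ✓
Both conditions hold in: 2254, 2265, 2271, 2282, 2293 — 5.

5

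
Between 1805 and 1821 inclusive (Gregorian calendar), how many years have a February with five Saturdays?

1

February has 28 days (29 in leap years); it has five Saturdays when Saturday falls among the first (month-length − 28) days — i.e. when February 1 is Saturday in a leap year (never in a common year).
February 1 by year: 1805:Fri 1806:Sat 1807:Sun 1808:Mon 1809:Wed 1810:Thu 1811:Fri 1812:Sat✓ 1813:Mon 1814:Tue 1815:Wed 1816:Thu 1817:Sat 1818:Sun 1819:Mon 1820:Tue 1821:Thu
Years with five Saturdays: 1812 → 1.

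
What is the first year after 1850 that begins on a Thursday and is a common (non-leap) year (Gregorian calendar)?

Jan 1 advances by 2 weekdays after a leap year and by 1 after a common year.
1850: Jan 1 is Tuesday.
1851: Wednesday
1852: Thursday (leap)
1853: Saturday
1854: Sunday
1855: Monday
1856: Tuesday (leap)
1857: Thursday
1857 begins on a Thursday and is a common year.

1857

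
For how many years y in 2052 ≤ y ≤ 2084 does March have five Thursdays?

13

March has 31 days; it has five Thursdays when Thursday falls among the first (month-length − 28) days — i.e. when March 1 is one of Thursday/Wednesday/Tuesday.
March 1 by year: 2052:Fri 2053:Sat 2054:Sun 2055:Mon 2056:Wed✓ 2057:Thu✓ 2058:Fri 2059:Sat 2060:Mon 2061:Tue✓ 2062:Wed✓ 2063:Thu✓ 2064:Sat 2065:Sun 2066:Mon …(3 more)… 2070:Sat 2071:Sun 2072:Tue✓ 2073:Wed✓ 2074:Thu✓ 2075:Fri 2076:Sun 2077:Mon 2078:Tue✓ 2079:Wed✓ 2080:Fri 2081:Sat 2082:Sun 2083:Mon 2084:Wed✓
Years with five Thursdays: 2056, 2057, 2061, 2062, 2063, 2067, 2068, 2072, 2073, 2074, 2078, 2079, 2084 → 13.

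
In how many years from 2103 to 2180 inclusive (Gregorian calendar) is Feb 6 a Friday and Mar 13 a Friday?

9

Check each year's weekday for Feb 6 and Mar 13:
  2103: Tue/Tue  2104: Wed/Thu  2105: Fri/Fri ✓  2106: Sat/Sat  2107: Sun/Sun  2108: Mon/Tue  2109: Wed/Wed  2110: Thu/Thu  2111: Fri/Fri ✓  2112: Sat/Sun  2113: Mon/Mon  2114: Tue/Tue  2115: Wed/Wed  2116: Thu/Fri  …(50 more)…  2167: Fri/Fri ✓  2168: Sat/Sun  2169: Mon/Mon  2170: Tue/Tue  2171: Wed/Wed  2172: Thu/Fri  2173: Sat/Sat  2174: Sun/Sun  2175: Mon/Mon  2176: Tue/Wed  2177: Thu/Thu  2178: Fri/Fri ✓  2179: Sat/Sat  2180: Sun/Mon
Both conditions hold in: 2105, 2111, 2122, 2133, 2139, 2150, 2161, 2167, 2178 — 9.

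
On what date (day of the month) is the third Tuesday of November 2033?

15

November 1, 2033 is a Tuesday, so the first Tuesday is the 1st.
The third Tuesday is 1 + 14 = 15.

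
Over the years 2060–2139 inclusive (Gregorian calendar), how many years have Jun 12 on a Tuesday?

Track Jun 12's weekday year by year (advancing +1, or +2 across a Feb 29):
  2060: Sat  2061: Sun (+1)  2062: Mon (+1)  2063: Tue (+1) ✓  2064: Thu (+2)
  2065: Fri (+1)  2066: Sat (+1)  2067: Sun (+1)  2068: Tue (+2) ✓  2069: Wed (+1)
  2070: Thu (+1)  2071: Fri (+1)  2072: Sun (+2)  2073: Mon (+1)  … (52 more years) …
  2126: Wed (+1)  2127: Thu (+1)  2128: Sat (+2)  2129: Sun (+1)  2130: Mon (+1)
  2131: Tue (+1) ✓  2132: Thu (+2)  2133: Fri (+1)  2134: Sat (+1)  2135: Sun (+1)
  2136: Tue (+2) ✓  2137: Wed (+1)  2138: Thu (+1)  2139: Fri (+1)
Tuesday years: 2063, 2068, 2074, 2085, 2091, 2096, 2103, 2108, 2114, 2125, 2131, 2136 — 12 in total.

12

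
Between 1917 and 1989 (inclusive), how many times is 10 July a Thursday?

11

Track 10 July's weekday year by year (advancing +1, or +2 across a Feb 29):
  1917: Tue  1918: Wed (+1)  1919: Thu (+1) ✓  1920: Sat (+2)  1921: Sun (+1)
  1922: Mon (+1)  1923: Tue (+1)  1924: Thu (+2) ✓  1925: Fri (+1)  1926: Sat (+1)
  1927: Sun (+1)  1928: Tue (+2)  1929: Wed (+1)  1930: Thu (+1) ✓  … (45 more years) …
  1976: Sat (+2)  1977: Sun (+1)  1978: Mon (+1)  1979: Tue (+1)  1980: Thu (+2) ✓
  1981: Fri (+1)  1982: Sat (+1)  1983: Sun (+1)  1984: Tue (+2)  1985: Wed (+1)
  1986: Thu (+1) ✓  1987: Fri (+1)  1988: Sun (+2)  1989: Mon (+1)
Thursday years: 1919, 1924, 1930, 1941, 1947, 1952, 1958, 1969, 1975, 1980, 1986 — 11 in total.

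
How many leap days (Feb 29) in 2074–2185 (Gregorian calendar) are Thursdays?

4

Leap years in 2074–2185: 27 of them.
Feb 29 weekday advances by 5 (mod 7) from one leap year to the next four years later (or differs when a century non-leap intervenes).
Leap-day weekdays: 2076:Sat 2080:Thu✓ 2084:Tue 2088:Sun 2092:Fri 2096:Wed 2104:Fri 2108:Wed 2112:Mon 2116:Sat 2120:Thu✓ 2124:Tue 2128:Sun 2132:Fri 2136:Wed 2140:Mon 2144:Sat 2148:Thu✓ 2152:Tue 2156:Sun 2160:Fri 2164:Wed 2168:Mon 2172:Sat 2176:Thu✓ 2180:Tue 2184:Sun
Thursday: 2080, 2120, 2148, 2176 → 4.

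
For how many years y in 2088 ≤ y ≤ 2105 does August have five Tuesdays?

8

August has 31 days; it has five Tuesdays when Tuesday falls among the first (month-length − 28) days — i.e. when August 1 is one of Tuesday/Monday/Sunday.
August 1 by year: 2088:Sun✓ 2089:Mon✓ 2090:Tue✓ 2091:Wed 2092:Fri 2093:Sat 2094:Sun✓ 2095:Mon✓ 2096:Wed 2097:Thu 2098:Fri 2099:Sat 2100:Sun✓ 2101:Mon✓ 2102:Tue✓ 2103:Wed 2104:Fri 2105:Sat
Years with five Tuesdays: 2088, 2089, 2090, 2094, 2095, 2100, 2101, 2102 → 8.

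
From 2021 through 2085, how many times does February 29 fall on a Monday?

2

Leap years in 2021–2085: 16 of them.
Feb 29 weekday advances by 5 (mod 7) from one leap year to the next four years later (or differs when a century non-leap intervenes).
Leap-day weekdays: 2024:Thu 2028:Tue 2032:Sun 2036:Fri 2040:Wed 2044:Mon✓ 2048:Sat 2052:Thu 2056:Tue 2060:Sun 2064:Fri 2068:Wed 2072:Mon✓ 2076:Sat 2080:Thu 2084:Tue
Monday: 2044, 2072 → 2.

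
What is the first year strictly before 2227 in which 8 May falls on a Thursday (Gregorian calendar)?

From one year to the next, a fixed date's weekday advances by 1, or by 2 when a Feb 29 lies between the two dates.
2227: May 8 is Tuesday.
2226: Monday (−1)
2225: Sunday (−1)
2224: Saturday (−1)
2223: Thursday (−2)
8 May falls on a Thursday in 2223.

2223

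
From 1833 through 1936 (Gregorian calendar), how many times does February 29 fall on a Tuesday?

3

Leap years in 1833–1936: 25 of them.
Feb 29 weekday advances by 5 (mod 7) from one leap year to the next four years later (or differs when a century non-leap intervenes).
Leap-day weekdays: 1836:Mon 1840:Sat 1844:Thu 1848:Tue✓ 1852:Sun 1856:Fri 1860:Wed 1864:Mon 1868:Sat 1872:Thu 1876:Tue✓ 1880:Sun 1884:Fri 1888:Wed 1892:Mon 1896:Sat 1904:Mon 1908:Sat 1912:Thu 1916:Tue✓ 1920:Sun 1924:Fri 1928:Wed 1932:Mon 1936:Sat
Tuesday: 1848, 1876, 1916 → 3.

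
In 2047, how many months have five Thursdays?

A month of length L has five Thursdays iff its first Thursday is on day ≤ L−28 (so day 1–3 in a 31-day month, 1–2 in a 30-day month, day 1 in a leap February).
Checking each month of 2047: Jan starts Tue (31d) ✓; Feb starts Fri (28d); Mar starts Fri (31d); Apr starts Mon (30d); May starts Wed (31d) ✓; Jun starts Sat (30d); Jul starts Mon (31d); Aug starts Thu (31d) ✓; Sep starts Sun (30d); Oct starts Tue (31d) ✓; Nov starts Fri (30d); Dec starts Sun (31d).
Five-Thursday months: January, May, August, October → 4.

4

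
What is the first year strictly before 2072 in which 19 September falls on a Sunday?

From one year to the next, a fixed date's weekday advances by 1, or by 2 when a Feb 29 lies between the two dates.
2072: September 19 is Monday.
2071: Saturday (−2)
2070: Friday (−1)
2069: Thursday (−1)
2068: Wednesday (−1)
2067: Monday (−2)
2066: Sunday (−1)
19 September falls on a Sunday in 2066.

2066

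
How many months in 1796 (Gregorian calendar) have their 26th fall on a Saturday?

Check the 26th of each month of 1796: Jan 26: Tue, Feb 26: Fri, Mar 26: Sat, Apr 26: Tue, May 26: Thu, Jun 26: Sun, Jul 26: Tue, Aug 26: Fri, Sep 26: Mon, Oct 26: Wed, Nov 26: Sat, Dec 26: Mon.
Saturday occurs in March, November — 2 months.

2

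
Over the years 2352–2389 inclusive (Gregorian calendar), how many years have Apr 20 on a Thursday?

5

Track Apr 20's weekday year by year (advancing +1, or +2 across a Feb 29):
  2352: Sun  2353: Mon (+1)  2354: Tue (+1)  2355: Wed (+1)  2356: Fri (+2)
  2357: Sat (+1)  2358: Sun (+1)  2359: Mon (+1)  2360: Wed (+2)  2361: Thu (+1) ✓
  2362: Fri (+1)  2363: Sat (+1)  2364: Mon (+2)  2365: Tue (+1)  … (10 more years) …
  2376: Tue (+2)  2377: Wed (+1)  2378: Thu (+1) ✓  2379: Fri (+1)  2380: Sun (+2)
  2381: Mon (+1)  2382: Tue (+1)  2383: Wed (+1)  2384: Fri (+2)  2385: Sat (+1)
  2386: Sun (+1)  2387: Mon (+1)  2388: Wed (+2)  2389: Thu (+1) ✓
Thursday years: 2361, 2367, 2372, 2378, 2389 — 5 in total.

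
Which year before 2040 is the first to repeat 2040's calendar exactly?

2012

Two years share a calendar iff Jan 1 falls on the same weekday and both are leap or both are common. 2040: Jan 1 is Sunday, leap year.
2039: Jan 1 Saturday, common
2038: Jan 1 Friday, common
2037: Jan 1 Thursday, common
2036: Jan 1 Tuesday, leap
2035: Jan 1 Monday, common
2034: Jan 1 Sunday, common
2033: Jan 1 Saturday, common
2032: Jan 1 Thursday, leap
2031: Jan 1 Wednesday, common
2030: Jan 1 Tuesday, common
2029: Jan 1 Monday, common
2028: Jan 1 Saturday, leap
2027: Jan 1 Friday, common
2026: Jan 1 Thursday, common
2025: Jan 1 Wednesday, common
2024: Jan 1 Monday, leap
2023: Jan 1 Sunday, common
2022: Jan 1 Saturday, common
2021: Jan 1 Friday, common
2020: Jan 1 Wednesday, leap
2019: Jan 1 Tuesday, common
2018: Jan 1 Monday, common
2017: Jan 1 Sunday, common
2016: Jan 1 Friday, leap
2015: Jan 1 Thursday, common
2014: Jan 1 Wednesday, common
2013: Jan 1 Tuesday, common
2012: Jan 1 Sunday, leap
2012 matches on both conditions.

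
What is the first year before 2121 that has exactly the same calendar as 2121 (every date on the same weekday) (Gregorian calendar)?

2110

Two years share a calendar iff Jan 1 falls on the same weekday and both are leap or both are common. 2121: Jan 1 is Wednesday, common year.
2120: Jan 1 Monday, leap
2119: Jan 1 Sunday, common
2118: Jan 1 Saturday, common
2117: Jan 1 Friday, common
2116: Jan 1 Wednesday, leap
2115: Jan 1 Tuesday, common
2114: Jan 1 Monday, common
2113: Jan 1 Sunday, common
2112: Jan 1 Friday, leap
2111: Jan 1 Thursday, common
2110: Jan 1 Wednesday, common
2110 matches on both conditions.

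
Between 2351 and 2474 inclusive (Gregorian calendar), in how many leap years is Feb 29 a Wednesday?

5

Leap years in 2351–2474: 31 of them.
Feb 29 weekday advances by 5 (mod 7) from one leap year to the next four years later (or differs when a century non-leap intervenes).
Leap-day weekdays: 2352:Fri 2356:Wed✓ 2360:Mon 2364:Sat 2368:Thu 2372:Tue 2376:Sun 2380:Fri 2384:Wed✓ 2388:Mon 2392:Sat 2396:Thu 2400:Tue …(5 more)… 2424:Thu 2428:Tue 2432:Sun 2436:Fri 2440:Wed✓ 2444:Mon 2448:Sat 2452:Thu 2456:Tue 2460:Sun 2464:Fri 2468:Wed✓ 2472:Mon
Wednesday: 2356, 2384, 2412, 2440, 2468 → 5.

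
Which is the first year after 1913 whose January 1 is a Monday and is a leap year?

Jan 1 advances by 2 weekdays after a leap year and by 1 after a common year.
1913: Jan 1 is Wednesday.
1914: Thursday
1915: Friday
1916: Saturday (leap)
1917: Monday
1918: Tuesday
1919: Wednesday
1920: Thursday (leap)
1921: Saturday
1922: Sunday
1923: Monday
1924: Tuesday (leap)
1925: Thursday
1926: Friday
1927: Saturday
1928: Sunday (leap)
1929: Tuesday
1930: Wednesday
1931: Thursday
1932: Friday (leap)
1933: Sunday
1934: Monday
1935: Tuesday
1936: Wednesday (leap)
1937: Friday
1938: Saturday
1939: Sunday
1940: Monday (leap)
1940 begins on a Monday and is a leap year.

1940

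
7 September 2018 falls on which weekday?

Friday

January 1, 2018 is a Monday.
September 7 is day 250 of the year, i.e. 249 days after Jan 1.
249 mod 7 = 4, so advance 4 weekdays from Monday: Friday.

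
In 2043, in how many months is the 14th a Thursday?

Check the 14th of each month of 2043: Jan 14: Wed, Feb 14: Sat, Mar 14: Sat, Apr 14: Tue, May 14: Thu, Jun 14: Sun, Jul 14: Tue, Aug 14: Fri, Sep 14: Mon, Oct 14: Wed, Nov 14: Sat, Dec 14: Mon.
Thursday occurs in May — 1 month.

1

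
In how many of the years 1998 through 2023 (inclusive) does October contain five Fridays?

October has 31 days; it has five Fridays when Friday falls among the first (month-length − 28) days — i.e. when October 1 is one of Friday/Thursday/Wednesday.
October 1 by year: 1998:Thu✓ 1999:Fri✓ 2000:Sun 2001:Mon 2002:Tue 2003:Wed✓ 2004:Fri✓ 2005:Sat 2006:Sun 2007:Mon 2008:Wed✓ 2009:Thu✓ 2010:Fri✓ 2011:Sat 2012:Mon 2013:Tue 2014:Wed✓ 2015:Thu✓ 2016:Sat 2017:Sun 2018:Mon 2019:Tue 2020:Thu✓ 2021:Fri✓ 2022:Sat 2023:Sun
Years with five Fridays: 1998, 1999, 2003, 2004, 2008, 2009, 2010, 2014, 2015, 2020, 2021 → 11.

11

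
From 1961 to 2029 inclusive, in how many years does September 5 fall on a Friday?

Track September 5's weekday year by year (advancing +1, or +2 across a Feb 29):
  1961: Tue  1962: Wed (+1)  1963: Thu (+1)  1964: Sat (+2)  1965: Sun (+1)
  1966: Mon (+1)  1967: Tue (+1)  1968: Thu (+2)  1969: Fri (+1) ✓  1970: Sat (+1)
  1971: Sun (+1)  1972: Tue (+2)  1973: Wed (+1)  1974: Thu (+1)  … (41 more years) …
  2016: Mon (+2)  2017: Tue (+1)  2018: Wed (+1)  2019: Thu (+1)  2020: Sat (+2)
  2021: Sun (+1)  2022: Mon (+1)  2023: Tue (+1)  2024: Thu (+2)  2025: Fri (+1) ✓
  2026: Sat (+1)  2027: Sun (+1)  2028: Tue (+2)  2029: Wed (+1)
Friday years: 1969, 1975, 1980, 1986, 1997, 2003, 2008, 2014, 2025 — 9 in total.

9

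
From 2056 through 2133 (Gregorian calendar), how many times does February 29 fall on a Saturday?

Leap years in 2056–2133: 19 of them.
Feb 29 weekday advances by 5 (mod 7) from one leap year to the next four years later (or differs when a century non-leap intervenes).
Leap-day weekdays: 2056:Tue 2060:Sun 2064:Fri 2068:Wed 2072:Mon 2076:Sat✓ 2080:Thu 2084:Tue 2088:Sun 2092:Fri 2096:Wed 2104:Fri 2108:Wed 2112:Mon 2116:Sat✓ 2120:Thu 2124:Tue 2128:Sun 2132:Fri
Saturday: 2076, 2116 → 2.

2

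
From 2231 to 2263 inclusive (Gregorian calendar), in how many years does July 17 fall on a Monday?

4

Track July 17's weekday year by year (advancing +1, or +2 across a Feb 29):
  2231: Sun  2232: Tue (+2)  2233: Wed (+1)  2234: Thu (+1)  2235: Fri (+1)
  2236: Sun (+2)  2237: Mon (+1) ✓  2238: Tue (+1)  2239: Wed (+1)  2240: Fri (+2)
  2241: Sat (+1)  2242: Sun (+1)  2243: Mon (+1) ✓  2244: Wed (+2)  … (5 more years) …
  2250: Wed (+1)  2251: Thu (+1)  2252: Sat (+2)  2253: Sun (+1)  2254: Mon (+1) ✓
  2255: Tue (+1)  2256: Thu (+2)  2257: Fri (+1)  2258: Sat (+1)  2259: Sun (+1)
  2260: Tue (+2)  2261: Wed (+1)  2262: Thu (+1)  2263: Fri (+1)
Monday years: 2237, 2243, 2248, 2254 — 4 in total.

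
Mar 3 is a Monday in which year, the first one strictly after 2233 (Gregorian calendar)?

From one year to the next, a fixed date's weekday advances by 1, or by 2 when a Feb 29 lies between the two dates.
2233: March 3 is Sunday.
2234: Monday (+1)
Mar 3 falls on a Monday in 2234.

2234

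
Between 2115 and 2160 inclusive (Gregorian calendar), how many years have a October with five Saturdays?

19

October has 31 days; it has five Saturdays when Saturday falls among the first (month-length − 28) days — i.e. when October 1 is one of Saturday/Friday/Thursday.
October 1 by year: 2115:Tue 2116:Thu✓ 2117:Fri✓ 2118:Sat✓ 2119:Sun 2120:Tue 2121:Wed 2122:Thu✓ 2123:Fri✓ 2124:Sun 2125:Mon 2126:Tue 2127:Wed 2128:Fri✓ 2129:Sat✓ …(16 more)… 2146:Sat✓ 2147:Sun 2148:Tue 2149:Wed 2150:Thu✓ 2151:Fri✓ 2152:Sun 2153:Mon 2154:Tue 2155:Wed 2156:Fri✓ 2157:Sat✓ 2158:Sun 2159:Mon 2160:Wed
Years with five Saturdays: 2116, 2117, 2118, 2122, 2123, 2128, 2129, 2133, 2134, 2135, 2139, 2140, 2144, 2145, 2146, 2150, 2151, 2156, 2157 → 19.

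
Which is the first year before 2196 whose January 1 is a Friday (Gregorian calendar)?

2190

Jan 1 advances by 2 weekdays after a leap year and by 1 after a common year.
2196: Jan 1 is Friday (leap).
2195: Thursday
2194: Wednesday
2193: Tuesday
2192: Sunday (leap)
2191: Saturday
2190: Friday
2190 begins on a Friday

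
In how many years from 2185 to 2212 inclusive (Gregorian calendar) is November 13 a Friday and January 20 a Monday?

Check each year's weekday for November 13 and January 20:
  2185: Sun/Thu  2186: Mon/Fri  2187: Tue/Sat  2188: Thu/Sun  2189: Fri/Tue  2190: Sat/Wed  2191: Sun/Thu  2192: Tue/Fri  2193: Wed/Sun  2194: Thu/Mon  2195: Fri/Tue  2196: Sun/Wed  2197: Mon/Fri  2198: Tue/Sat  2199: Wed/Sun  2200: Thu/Mon  2201: Fri/Tue  2202: Sat/Wed  2203: Sun/Thu  2204: Tue/Fri  2205: Wed/Sun  2206: Thu/Mon  2207: Fri/Tue  2208: Sun/Wed  2209: Mon/Fri  2210: Tue/Sat  2211: Wed/Sun  2212: Fri/Mon ✓
Both conditions hold in: 2212 — 1.

1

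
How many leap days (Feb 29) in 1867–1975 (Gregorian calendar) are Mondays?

Leap years in 1867–1975: 26 of them.
Feb 29 weekday advances by 5 (mod 7) from one leap year to the next four years later (or differs when a century non-leap intervenes).
Leap-day weekdays: 1868:Sat 1872:Thu 1876:Tue 1880:Sun 1884:Fri 1888:Wed 1892:Mon✓ 1896:Sat 1904:Mon✓ 1908:Sat 1912:Thu 1916:Tue 1920:Sun 1924:Fri 1928:Wed 1932:Mon✓ 1936:Sat 1940:Thu 1944:Tue 1948:Sun 1952:Fri 1956:Wed 1960:Mon✓ 1964:Sat 1968:Thu 1972:Tue
Monday: 1892, 1904, 1932, 1960 → 4.

4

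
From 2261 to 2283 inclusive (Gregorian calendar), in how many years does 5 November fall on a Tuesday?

Track 5 November's weekday year by year (advancing +1, or +2 across a Feb 29):
  2261: Tue ✓  2262: Wed (+1)  2263: Thu (+1)  2264: Sat (+2)  2265: Sun (+1)
  2266: Mon (+1)  2267: Tue (+1) ✓  2268: Thu (+2)  2269: Fri (+1)  2270: Sat (+1)
  2271: Sun (+1)  2272: Tue (+2) ✓  2273: Wed (+1)  2274: Thu (+1)  2275: Fri (+1)
  2276: Sun (+2)  2277: Mon (+1)  2278: Tue (+1) ✓  2279: Wed (+1)  2280: Fri (+2)
  2281: Sat (+1)  2282: Sun (+1)  2283: Mon (+1)
Tuesday years: 2261, 2267, 2272, 2278 — 4 in total.

4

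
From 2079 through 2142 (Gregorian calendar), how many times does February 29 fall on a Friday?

Leap years in 2079–2142: 15 of them.
Feb 29 weekday advances by 5 (mod 7) from one leap year to the next four years later (or differs when a century non-leap intervenes).
Leap-day weekdays: 2080:Thu 2084:Tue 2088:Sun 2092:Fri✓ 2096:Wed 2104:Fri✓ 2108:Wed 2112:Mon 2116:Sat 2120:Thu 2124:Tue 2128:Sun 2132:Fri✓ 2136:Wed 2140:Mon
Friday: 2092, 2104, 2132 → 3.

3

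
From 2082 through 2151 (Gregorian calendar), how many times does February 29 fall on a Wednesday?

Leap years in 2082–2151: 16 of them.
Feb 29 weekday advances by 5 (mod 7) from one leap year to the next four years later (or differs when a century non-leap intervenes).
Leap-day weekdays: 2084:Tue 2088:Sun 2092:Fri 2096:Wed✓ 2104:Fri 2108:Wed✓ 2112:Mon 2116:Sat 2120:Thu 2124:Tue 2128:Sun 2132:Fri 2136:Wed✓ 2140:Mon 2144:Sat 2148:Thu
Wednesday: 2096, 2108, 2136 → 3.

3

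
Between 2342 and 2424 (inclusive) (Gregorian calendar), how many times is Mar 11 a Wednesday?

Track Mar 11's weekday year by year (advancing +1, or +2 across a Feb 29):
  2342: Wed ✓  2343: Thu (+1)  2344: Sat (+2)  2345: Sun (+1)  2346: Mon (+1)
  2347: Tue (+1)  2348: Thu (+2)  2349: Fri (+1)  2350: Sat (+1)  2351: Sun (+1)
  2352: Tue (+2)  2353: Wed (+1) ✓  2354: Thu (+1)  2355: Fri (+1)  … (55 more years) …
  2411: Fri (+1)  2412: Sun (+2)  2413: Mon (+1)  2414: Tue (+1)  2415: Wed (+1) ✓
  2416: Fri (+2)  2417: Sat (+1)  2418: Sun (+1)  2419: Mon (+1)  2420: Wed (+2) ✓
  2421: Thu (+1)  2422: Fri (+1)  2423: Sat (+1)  2424: Mon (+2)
Wednesday years: 2342, 2353, 2359, 2364, 2370, 2381, 2387, 2392, 2398, 2409, 2415, 2420 — 12 in total.

12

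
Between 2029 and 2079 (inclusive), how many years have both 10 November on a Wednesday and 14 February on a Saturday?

Check each year's weekday for 10 November and 14 February:
  2029: Sat/Wed  2030: Sun/Thu  2031: Mon/Fri  2032: Wed/Sat ✓  2033: Thu/Mon  2034: Fri/Tue  2035: Sat/Wed  2036: Mon/Thu  2037: Tue/Sat  2038: Wed/Sun  2039: Thu/Mon  2040: Sat/Tue  2041: Sun/Thu  2042: Mon/Fri  …(23 more)…  2066: Wed/Sun  2067: Thu/Mon  2068: Sat/Tue  2069: Sun/Thu  2070: Mon/Fri  2071: Tue/Sat  2072: Thu/Sun  2073: Fri/Tue  2074: Sat/Wed  2075: Sun/Thu  2076: Tue/Fri  2077: Wed/Sun  2078: Thu/Mon  2079: Fri/Tue
Both conditions hold in: 2032, 2060 — 2.

2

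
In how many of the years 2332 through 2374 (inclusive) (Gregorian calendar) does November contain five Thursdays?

13

November has 30 days; it has five Thursdays when Thursday falls among the first (month-length − 28) days — i.e. when November 1 is one of Thursday/Wednesday.
November 1 by year: 2332:Tue 2333:Wed✓ 2334:Thu✓ 2335:Fri 2336:Sun 2337:Mon 2338:Tue 2339:Wed✓ 2340:Fri 2341:Sat 2342:Sun 2343:Mon 2344:Wed✓ 2345:Thu✓ 2346:Fri …(13 more)… 2360:Tue 2361:Wed✓ 2362:Thu✓ 2363:Fri 2364:Sun 2365:Mon 2366:Tue 2367:Wed✓ 2368:Fri 2369:Sat 2370:Sun 2371:Mon 2372:Wed✓ 2373:Thu✓ 2374:Fri
Years with five Thursdays: 2333, 2334, 2339, 2344, 2345, 2350, 2351, 2356, 2361, 2362, 2367, 2372, 2373 → 13.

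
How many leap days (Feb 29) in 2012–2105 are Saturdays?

Leap years in 2012–2105: 23 of them.
Feb 29 weekday advances by 5 (mod 7) from one leap year to the next four years later (or differs when a century non-leap intervenes).
Leap-day weekdays: 2012:Wed 2016:Mon 2020:Sat✓ 2024:Thu 2028:Tue 2032:Sun 2036:Fri 2040:Wed 2044:Mon 2048:Sat✓ 2052:Thu 2056:Tue 2060:Sun 2064:Fri 2068:Wed 2072:Mon 2076:Sat✓ 2080:Thu 2084:Tue 2088:Sun 2092:Fri 2096:Wed 2104:Fri
Saturday: 2020, 2048, 2076 → 3.

3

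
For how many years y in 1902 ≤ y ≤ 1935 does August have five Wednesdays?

August has 31 days; it has five Wednesdays when Wednesday falls among the first (month-length − 28) days — i.e. when August 1 is one of Wednesday/Tuesday/Monday.
August 1 by year: 1902:Fri 1903:Sat 1904:Mon✓ 1905:Tue✓ 1906:Wed✓ 1907:Thu 1908:Sat 1909:Sun 1910:Mon✓ 1911:Tue✓ 1912:Thu 1913:Fri 1914:Sat 1915:Sun 1916:Tue✓ …(4 more)… 1921:Mon✓ 1922:Tue✓ 1923:Wed✓ 1924:Fri 1925:Sat 1926:Sun 1927:Mon✓ 1928:Wed✓ 1929:Thu 1930:Fri 1931:Sat 1932:Mon✓ 1933:Tue✓ 1934:Wed✓ 1935:Thu
Years with five Wednesdays: 1904, 1905, 1906, 1910, 1911, 1916, 1917, 1921, 1922, 1923, 1927, 1928, 1932, 1933, 1934 → 15.

15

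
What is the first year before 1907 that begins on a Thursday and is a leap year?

Jan 1 advances by 2 weekdays after a leap year and by 1 after a common year.
1907: Jan 1 is Tuesday.
1906: Monday
1905: Sunday
1904: Friday (leap)
1903: Thursday
1902: Wednesday
1901: Tuesday
1900: Monday
1899: Sunday
1898: Saturday
1897: Friday
1896: Wednesday (leap)
1895: Tuesday
1894: Monday
1893: Sunday
1892: Friday (leap)
1891: Thursday
1890: Wednesday
1889: Tuesday
1888: Sunday (leap)
1887: Saturday
1886: Friday
1885: Thursday
1884: Tuesday (leap)
1883: Monday
1882: Sunday
1881: Saturday
1880: Thursday (leap)
1880 begins on a Thursday and is a leap year.

1880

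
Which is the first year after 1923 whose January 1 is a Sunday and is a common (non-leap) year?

Jan 1 advances by 2 weekdays after a leap year and by 1 after a common year.
1923: Jan 1 is Monday.
1924: Tuesday (leap)
1925: Thursday
1926: Friday
1927: Saturday
1928: Sunday (leap)
1929: Tuesday
1930: Wednesday
1931: Thursday
1932: Friday (leap)
1933: Sunday
1933 begins on a Sunday and is a common year.

1933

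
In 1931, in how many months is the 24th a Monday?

1

Check the 24th of each month of 1931: Jan 24: Sat, Feb 24: Tue, Mar 24: Tue, Apr 24: Fri, May 24: Sun, Jun 24: Wed, Jul 24: Fri, Aug 24: Mon, Sep 24: Thu, Oct 24: Sat, Nov 24: Tue, Dec 24: Thu.
Monday occurs in August — 1 month.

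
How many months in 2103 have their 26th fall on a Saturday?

Check the 26th of each month of 2103: Jan 26: Fri, Feb 26: Mon, Mar 26: Mon, Apr 26: Thu, May 26: Sat, Jun 26: Tue, Jul 26: Thu, Aug 26: Sun, Sep 26: Wed, Oct 26: Fri, Nov 26: Mon, Dec 26: Wed.
Saturday occurs in May — 1 month.

1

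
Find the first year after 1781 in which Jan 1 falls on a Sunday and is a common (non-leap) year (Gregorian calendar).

Jan 1 advances by 2 weekdays after a leap year and by 1 after a common year.
1781: Jan 1 is Monday.
1782: Tuesday
1783: Wednesday
1784: Thursday (leap)
1785: Saturday
1786: Sunday
1786 begins on a Sunday and is a common year.

1786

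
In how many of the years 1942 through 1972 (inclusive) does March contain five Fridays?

March has 31 days; it has five Fridays when Friday falls among the first (month-length − 28) days — i.e. when March 1 is one of Friday/Thursday/Wednesday.
March 1 by year: 1942:Sun 1943:Mon 1944:Wed✓ 1945:Thu✓ 1946:Fri✓ 1947:Sat 1948:Mon 1949:Tue 1950:Wed✓ 1951:Thu✓ 1952:Sat 1953:Sun 1954:Mon 1955:Tue 1956:Thu✓ 1957:Fri✓ 1958:Sat 1959:Sun 1960:Tue 1961:Wed✓ 1962:Thu✓ 1963:Fri✓ 1964:Sun 1965:Mon 1966:Tue 1967:Wed✓ 1968:Fri✓ 1969:Sat 1970:Sun 1971:Mon 1972:Wed✓
Years with five Fridays: 1944, 1945, 1946, 1950, 1951, 1956, 1957, 1961, 1962, 1963, 1967, 1968, 1972 → 13.

13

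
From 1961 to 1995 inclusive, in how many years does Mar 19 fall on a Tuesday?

5

Track Mar 19's weekday year by year (advancing +1, or +2 across a Feb 29):
  1961: Sun  1962: Mon (+1)  1963: Tue (+1) ✓  1964: Thu (+2)  1965: Fri (+1)
  1966: Sat (+1)  1967: Sun (+1)  1968: Tue (+2) ✓  1969: Wed (+1)  1970: Thu (+1)
  1971: Fri (+1)  1972: Sun (+2)  1973: Mon (+1)  1974: Tue (+1) ✓  … (7 more years) …
  1982: Fri (+1)  1983: Sat (+1)  1984: Mon (+2)  1985: Tue (+1) ✓  1986: Wed (+1)
  1987: Thu (+1)  1988: Sat (+2)  1989: Sun (+1)  1990: Mon (+1)  1991: Tue (+1) ✓
  1992: Thu (+2)  1993: Fri (+1)  1994: Sat (+1)  1995: Sun (+1)
Tuesday years: 1963, 1968, 1974, 1985, 1991 — 5 in total.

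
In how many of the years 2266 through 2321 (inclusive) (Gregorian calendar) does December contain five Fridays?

24

December has 31 days; it has five Fridays when Friday falls among the first (month-length − 28) days — i.e. when December 1 is one of Friday/Thursday/Wednesday.
December 1 by year: 2266:Sat 2267:Sun 2268:Tue 2269:Wed✓ 2270:Thu✓ 2271:Fri✓ 2272:Sun 2273:Mon 2274:Tue 2275:Wed✓ 2276:Fri✓ 2277:Sat 2278:Sun 2279:Mon 2280:Wed✓ …(26 more)… 2307:Sun 2308:Tue 2309:Wed✓ 2310:Thu✓ 2311:Fri✓ 2312:Sun 2313:Mon 2314:Tue 2315:Wed✓ 2316:Fri✓ 2317:Sat 2318:Sun 2319:Mon 2320:Wed✓ 2321:Thu✓
Years with five Fridays: 2269, 2270, 2271, 2275, 2276, 2280, 2281, 2282, 2286, 2287, 2292, 2293, 2297, 2298, 2299, 2304, 2305, 2309, 2310, 2311, 2315, 2316, 2320, 2321 → 24.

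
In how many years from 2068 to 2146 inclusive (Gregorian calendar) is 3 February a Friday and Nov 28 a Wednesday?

4

Check each year's weekday for 3 February and Nov 28:
  2068: Fri/Wed ✓  2069: Sun/Thu  2070: Mon/Fri  2071: Tue/Sat  2072: Wed/Mon  2073: Fri/Tue  2074: Sat/Wed  2075: Sun/Thu  2076: Mon/Sat  2077: Wed/Sun  2078: Thu/Mon  2079: Fri/Tue  2080: Sat/Thu  2081: Mon/Fri  …(51 more)…  2133: Tue/Sat  2134: Wed/Sun  2135: Thu/Mon  2136: Fri/Wed ✓  2137: Sun/Thu  2138: Mon/Fri  2139: Tue/Sat  2140: Wed/Mon  2141: Fri/Tue  2142: Sat/Wed  2143: Sun/Thu  2144: Mon/Sat  2145: Wed/Sun  2146: Thu/Mon
Both conditions hold in: 2068, 2096, 2108, 2136 — 4.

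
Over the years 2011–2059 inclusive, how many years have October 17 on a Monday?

Track October 17's weekday year by year (advancing +1, or +2 across a Feb 29):
  2011: Mon ✓  2012: Wed (+2)  2013: Thu (+1)  2014: Fri (+1)  2015: Sat (+1)
  2016: Mon (+2) ✓  2017: Tue (+1)  2018: Wed (+1)  2019: Thu (+1)  2020: Sat (+2)
  2021: Sun (+1)  2022: Mon (+1) ✓  2023: Tue (+1)  2024: Thu (+2)  … (21 more years) …
  2046: Wed (+1)  2047: Thu (+1)  2048: Sat (+2)  2049: Sun (+1)  2050: Mon (+1) ✓
  2051: Tue (+1)  2052: Thu (+2)  2053: Fri (+1)  2054: Sat (+1)  2055: Sun (+1)
  2056: Tue (+2)  2057: Wed (+1)  2058: Thu (+1)  2059: Fri (+1)
Monday years: 2011, 2016, 2022, 2033, 2039, 2044, 2050 — 7 in total.

7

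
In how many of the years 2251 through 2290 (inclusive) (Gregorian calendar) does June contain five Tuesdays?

11

June has 30 days; it has five Tuesdays when Tuesday falls among the first (month-length − 28) days — i.e. when June 1 is one of Tuesday/Monday.
June 1 by year: 2251:Sun 2252:Tue✓ 2253:Wed 2254:Thu 2255:Fri 2256:Sun 2257:Mon✓ 2258:Tue✓ 2259:Wed 2260:Fri 2261:Sat 2262:Sun 2263:Mon✓ 2264:Wed 2265:Thu …(10 more)… 2276:Thu 2277:Fri 2278:Sat 2279:Sun 2280:Tue✓ 2281:Wed 2282:Thu 2283:Fri 2284:Sun 2285:Mon✓ 2286:Tue✓ 2287:Wed 2288:Fri 2289:Sat 2290:Sun
Years with five Tuesdays: 2252, 2257, 2258, 2263, 2268, 2269, 2274, 2275, 2280, 2285, 2286 → 11.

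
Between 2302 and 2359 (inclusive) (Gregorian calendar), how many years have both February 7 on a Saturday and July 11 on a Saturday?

7

Check each year's weekday for February 7 and July 11:
  2302: Fri/Fri  2303: Sat/Sat ✓  2304: Sun/Mon  2305: Tue/Tue  2306: Wed/Wed  2307: Thu/Thu  2308: Fri/Sat  2309: Sun/Sun  2310: Mon/Mon  2311: Tue/Tue  2312: Wed/Thu  2313: Fri/Fri  2314: Sat/Sat ✓  2315: Sun/Sun  …(30 more)…  2346: Thu/Thu  2347: Fri/Fri  2348: Sat/Sun  2349: Mon/Mon  2350: Tue/Tue  2351: Wed/Wed  2352: Thu/Fri  2353: Sat/Sat ✓  2354: Sun/Sun  2355: Mon/Mon  2356: Tue/Wed  2357: Thu/Thu  2358: Fri/Fri  2359: Sat/Sat ✓
Both conditions hold in: 2303, 2314, 2325, 2331, 2342, 2353, 2359 — 7.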